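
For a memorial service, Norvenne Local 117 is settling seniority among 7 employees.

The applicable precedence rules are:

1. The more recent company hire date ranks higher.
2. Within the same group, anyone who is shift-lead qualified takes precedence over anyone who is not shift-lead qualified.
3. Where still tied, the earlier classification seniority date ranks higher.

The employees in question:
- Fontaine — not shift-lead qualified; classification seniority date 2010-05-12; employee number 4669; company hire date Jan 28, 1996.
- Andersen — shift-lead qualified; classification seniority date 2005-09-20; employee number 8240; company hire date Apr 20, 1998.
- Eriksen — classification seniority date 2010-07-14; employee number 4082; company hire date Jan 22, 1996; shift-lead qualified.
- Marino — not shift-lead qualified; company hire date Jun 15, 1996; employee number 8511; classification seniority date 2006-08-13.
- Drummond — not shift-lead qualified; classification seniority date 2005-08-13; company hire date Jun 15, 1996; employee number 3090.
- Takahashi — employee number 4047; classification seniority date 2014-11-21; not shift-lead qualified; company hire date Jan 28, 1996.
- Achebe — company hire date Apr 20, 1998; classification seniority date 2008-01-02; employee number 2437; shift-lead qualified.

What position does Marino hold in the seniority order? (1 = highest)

4

By company hire date (later first): Andersen and Achebe (both Apr 20, 1998); then Drummond and Marino (both Jun 15, 1996); then Fontaine and Takahashi (both Jan 28, 1996); then Eriksen (Jan 22, 1996).
Andersen and Achebe are each shift-lead qualified, so the next rule applies.
Among Andersen and Achebe, by classification seniority date (earlier first): Andersen (2005-09-20) before Achebe (2008-01-02).
Drummond and Marino are each not shift-lead qualified, so the next rule applies.
Among Drummond and Marino, by classification seniority date (earlier first): Drummond (2005-08-13) before Marino (2006-08-13).
Fontaine and Takahashi are each not shift-lead qualified, so the next rule applies.
Among Fontaine and Takahashi, by classification seniority date (earlier first): Fontaine (2010-05-12) before Takahashi (2014-11-21).
Order: Andersen, Achebe, Drummond, Marino, Fontaine, Takahashi, Eriksen. So position 4.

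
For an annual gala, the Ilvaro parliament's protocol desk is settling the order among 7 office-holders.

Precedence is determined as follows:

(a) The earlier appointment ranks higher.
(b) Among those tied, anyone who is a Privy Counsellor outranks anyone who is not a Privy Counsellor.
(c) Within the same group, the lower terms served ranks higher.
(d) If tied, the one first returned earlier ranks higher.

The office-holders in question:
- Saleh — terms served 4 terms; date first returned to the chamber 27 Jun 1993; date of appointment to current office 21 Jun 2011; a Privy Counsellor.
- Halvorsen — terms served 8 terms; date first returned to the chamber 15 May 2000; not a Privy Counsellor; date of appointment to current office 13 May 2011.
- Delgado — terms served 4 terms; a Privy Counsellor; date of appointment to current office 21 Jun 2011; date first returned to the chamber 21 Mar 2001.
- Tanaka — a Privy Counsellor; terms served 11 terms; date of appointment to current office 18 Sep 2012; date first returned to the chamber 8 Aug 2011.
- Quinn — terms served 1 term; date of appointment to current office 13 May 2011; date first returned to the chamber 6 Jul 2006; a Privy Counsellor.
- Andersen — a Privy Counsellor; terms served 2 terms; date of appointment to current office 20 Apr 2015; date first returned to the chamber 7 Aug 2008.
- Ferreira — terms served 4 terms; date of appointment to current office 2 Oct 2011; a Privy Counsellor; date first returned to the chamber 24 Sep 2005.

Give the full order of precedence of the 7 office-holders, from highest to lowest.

By date of appointment to current office (earlier first): Quinn and Halvorsen (both 13 May 2011); then Saleh and Delgado (both 21 Jun 2011); then Ferreira (2 Oct 2011); then Tanaka (18 Sep 2012); then Andersen (20 Apr 2015).
Among Quinn and Halvorsen, a Privy Counsellor before not a Privy Counsellor: Quinn (a Privy Counsellor) before Halvorsen (not a Privy Counsellor).
Saleh and Delgado are each a Privy Counsellor, so the next rule applies.
Saleh and Delgado both have terms served 4 terms, so the next rule applies.
Among Saleh and Delgado, by date first returned to the chamber (earlier first): Saleh (27 Jun 1993) before Delgado (21 Mar 2001).
Full order: Quinn, Halvorsen, Saleh, Delgado, Ferreira, Tanaka, Andersen.

Quinn, Halvorsen, Saleh, Delgado, Ferreira, Tanaka, Andersen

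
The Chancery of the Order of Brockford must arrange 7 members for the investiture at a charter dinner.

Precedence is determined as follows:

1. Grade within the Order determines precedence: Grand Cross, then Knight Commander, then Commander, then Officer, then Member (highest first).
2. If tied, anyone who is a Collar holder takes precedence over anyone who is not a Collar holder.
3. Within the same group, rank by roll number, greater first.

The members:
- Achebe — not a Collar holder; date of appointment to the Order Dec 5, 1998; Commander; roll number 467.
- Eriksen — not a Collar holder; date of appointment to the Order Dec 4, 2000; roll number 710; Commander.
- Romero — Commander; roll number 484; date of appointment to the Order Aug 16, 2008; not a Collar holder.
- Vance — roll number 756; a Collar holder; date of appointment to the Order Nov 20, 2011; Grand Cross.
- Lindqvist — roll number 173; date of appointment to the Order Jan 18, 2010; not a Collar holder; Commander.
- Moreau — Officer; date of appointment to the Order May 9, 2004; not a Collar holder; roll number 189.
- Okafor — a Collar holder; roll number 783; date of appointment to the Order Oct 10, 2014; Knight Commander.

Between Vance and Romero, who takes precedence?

Vance

By grade within the Order: Vance (Grand Cross); then Okafor (Knight Commander); then Eriksen, Romero, Achebe and Lindqvist (Commander); then Moreau (Officer).
Eriksen, Romero, Achebe and Lindqvist are each not a Collar holder, so the next rule applies.
Among Eriksen, Romero, Achebe and Lindqvist, by roll number (higher first): Eriksen (710) before Romero (484) before Achebe (467) before Lindqvist (173).
So Vance takes precedence.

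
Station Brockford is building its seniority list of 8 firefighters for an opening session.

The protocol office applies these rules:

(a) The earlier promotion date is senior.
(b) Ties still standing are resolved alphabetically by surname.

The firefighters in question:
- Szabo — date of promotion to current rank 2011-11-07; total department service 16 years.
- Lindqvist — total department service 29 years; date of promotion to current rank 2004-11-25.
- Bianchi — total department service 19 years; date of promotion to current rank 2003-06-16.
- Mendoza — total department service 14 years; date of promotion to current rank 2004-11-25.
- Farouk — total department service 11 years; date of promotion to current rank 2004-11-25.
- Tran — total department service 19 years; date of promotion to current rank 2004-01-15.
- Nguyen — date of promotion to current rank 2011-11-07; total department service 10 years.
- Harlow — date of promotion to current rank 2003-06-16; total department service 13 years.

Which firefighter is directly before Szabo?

Nguyen

By date of promotion to current rank (earlier first): Bianchi and Harlow (both 2003-06-16); then Tran (2004-01-15); then Farouk, Lindqvist and Mendoza (each 2004-11-25); then Nguyen and Szabo (both 2011-11-07).
Among Bianchi and Harlow, alphabetically by surname: Bianchi before Harlow.
Among Farouk, Lindqvist and Mendoza, alphabetically by surname: Farouk before Lindqvist before Mendoza.
Among Nguyen and Szabo, alphabetically by surname: Nguyen before Szabo.
Order: Bianchi, Harlow, Tran, Farouk, Lindqvist, Mendoza, Nguyen, Szabo.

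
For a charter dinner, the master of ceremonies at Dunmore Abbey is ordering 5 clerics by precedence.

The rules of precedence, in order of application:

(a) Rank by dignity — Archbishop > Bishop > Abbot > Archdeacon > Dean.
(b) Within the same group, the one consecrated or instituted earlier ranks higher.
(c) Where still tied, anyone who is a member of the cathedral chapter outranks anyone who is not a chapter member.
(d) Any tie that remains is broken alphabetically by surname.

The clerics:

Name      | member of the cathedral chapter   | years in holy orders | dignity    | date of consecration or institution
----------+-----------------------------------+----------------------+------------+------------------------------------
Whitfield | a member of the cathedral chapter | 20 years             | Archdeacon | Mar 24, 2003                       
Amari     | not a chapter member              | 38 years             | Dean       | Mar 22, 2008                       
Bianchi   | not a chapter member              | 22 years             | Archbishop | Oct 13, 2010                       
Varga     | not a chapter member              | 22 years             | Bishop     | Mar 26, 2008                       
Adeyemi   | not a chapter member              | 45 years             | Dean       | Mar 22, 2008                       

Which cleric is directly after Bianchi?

By dignity: Bianchi (Archbishop); then Varga (Bishop); then Whitfield (Archdeacon); then Adeyemi and Amari (Dean).
Adeyemi and Amari both have date of consecration or institution Mar 22, 2008, so the next rule applies.
Adeyemi and Amari are each not a chapter member, so the next rule applies.
Among Adeyemi and Amari, alphabetically by surname: Adeyemi before Amari.
Order: Bianchi, Varga, Whitfield, Adeyemi, Amari.

Varga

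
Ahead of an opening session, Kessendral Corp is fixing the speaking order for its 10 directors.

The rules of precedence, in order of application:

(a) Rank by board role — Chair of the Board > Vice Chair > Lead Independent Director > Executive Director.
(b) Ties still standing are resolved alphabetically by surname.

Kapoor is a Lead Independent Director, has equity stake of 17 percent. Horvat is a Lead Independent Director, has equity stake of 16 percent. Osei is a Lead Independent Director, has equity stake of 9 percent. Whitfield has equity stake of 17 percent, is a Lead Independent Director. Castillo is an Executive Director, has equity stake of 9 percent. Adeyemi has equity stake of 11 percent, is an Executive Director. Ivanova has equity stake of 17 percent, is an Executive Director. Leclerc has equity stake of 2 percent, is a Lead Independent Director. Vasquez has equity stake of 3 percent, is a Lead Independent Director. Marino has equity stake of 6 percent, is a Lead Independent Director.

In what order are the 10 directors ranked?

By board role: Horvat, Kapoor, Leclerc, Marino, Osei, Vasquez and Whitfield (Lead Independent Director); then Adeyemi, Castillo and Ivanova (Executive Director).
Among Horvat, Kapoor, Leclerc, Marino, Osei, Vasquez and Whitfield, alphabetically by surname: Horvat before Kapoor before Leclerc before Marino before Osei before Vasquez before Whitfield.
Among Adeyemi, Castillo and Ivanova, alphabetically by surname: Adeyemi before Castillo before Ivanova.
Full order: Horvat, Kapoor, Leclerc, Marino, Osei, Vasquez, Whitfield, Adeyemi, Castillo, Ivanova.

Horvat, Kapoor, Leclerc, Marino, Osei, Vasquez, Whitfield, Adeyemi, Castillo, Ivanova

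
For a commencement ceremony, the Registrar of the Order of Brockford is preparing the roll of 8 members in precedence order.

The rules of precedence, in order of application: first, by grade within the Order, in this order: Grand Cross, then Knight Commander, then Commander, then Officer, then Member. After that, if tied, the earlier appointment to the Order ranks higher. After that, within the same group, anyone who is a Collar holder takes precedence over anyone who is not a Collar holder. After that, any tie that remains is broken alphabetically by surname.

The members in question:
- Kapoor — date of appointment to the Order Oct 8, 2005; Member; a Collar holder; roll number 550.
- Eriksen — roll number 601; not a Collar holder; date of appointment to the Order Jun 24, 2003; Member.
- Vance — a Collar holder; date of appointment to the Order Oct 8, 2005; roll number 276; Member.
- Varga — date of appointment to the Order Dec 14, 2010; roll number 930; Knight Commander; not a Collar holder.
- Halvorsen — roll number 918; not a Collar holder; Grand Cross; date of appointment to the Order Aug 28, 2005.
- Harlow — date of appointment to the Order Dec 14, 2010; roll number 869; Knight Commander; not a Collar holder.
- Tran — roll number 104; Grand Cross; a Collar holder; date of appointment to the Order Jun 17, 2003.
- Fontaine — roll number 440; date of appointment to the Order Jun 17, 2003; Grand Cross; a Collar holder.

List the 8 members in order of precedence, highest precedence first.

Fontaine, Tran, Halvorsen, Harlow, Varga, Eriksen, Kapoor, Vance

By grade within the Order: Fontaine, Tran and Halvorsen (Grand Cross); then Harlow and Varga (Knight Commander); then Eriksen, Kapoor and Vance (Member).
Among Fontaine, Tran and Halvorsen, by date of appointment to the Order (earlier first): Fontaine and Tran (Jun 17, 2003) before Halvorsen (Aug 28, 2005).
Fontaine and Tran are each a Collar holder, so the next rule applies.
Among Fontaine and Tran, alphabetically by surname: Fontaine before Tran.
Harlow and Varga both have date of appointment to the Order Dec 14, 2010, so the next rule applies.
Harlow and Varga are each not a Collar holder, so the next rule applies.
Among Harlow and Varga, alphabetically by surname: Harlow before Varga.
Among Eriksen, Kapoor and Vance, by date of appointment to the Order (earlier first): Eriksen (Jun 24, 2003) before Kapoor and Vance (Oct 8, 2005).
Kapoor and Vance are each a Collar holder, so the next rule applies.
Among Kapoor and Vance, alphabetically by surname: Kapoor before Vance.
Full order: Fontaine, Tran, Halvorsen, Harlow, Varga, Eriksen, Kapoor, Vance.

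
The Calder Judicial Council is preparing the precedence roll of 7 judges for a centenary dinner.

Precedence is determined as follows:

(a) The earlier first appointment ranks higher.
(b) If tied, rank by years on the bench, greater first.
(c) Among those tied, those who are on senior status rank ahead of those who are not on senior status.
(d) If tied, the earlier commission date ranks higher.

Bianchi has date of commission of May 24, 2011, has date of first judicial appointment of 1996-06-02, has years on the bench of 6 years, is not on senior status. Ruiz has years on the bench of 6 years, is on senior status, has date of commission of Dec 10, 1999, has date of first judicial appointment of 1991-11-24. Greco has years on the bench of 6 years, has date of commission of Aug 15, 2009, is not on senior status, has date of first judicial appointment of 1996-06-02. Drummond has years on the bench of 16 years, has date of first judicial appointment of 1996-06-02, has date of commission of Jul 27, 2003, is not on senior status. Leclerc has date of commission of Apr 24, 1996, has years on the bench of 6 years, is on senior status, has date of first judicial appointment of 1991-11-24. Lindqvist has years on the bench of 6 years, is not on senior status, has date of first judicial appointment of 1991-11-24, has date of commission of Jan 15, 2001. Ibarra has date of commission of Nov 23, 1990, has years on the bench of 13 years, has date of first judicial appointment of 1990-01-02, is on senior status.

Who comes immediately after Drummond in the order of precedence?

Greco

By date of first judicial appointment (earlier first): Ibarra (1990-01-02); then Leclerc, Ruiz and Lindqvist (each 1991-11-24); then Drummond, Greco and Bianchi (each 1996-06-02).
Leclerc, Ruiz and Lindqvist all have years on the bench 6 years, so the next rule applies.
Among Leclerc, Ruiz and Lindqvist, on senior status before not on senior status: Leclerc and Ruiz (on senior status) before Lindqvist (not on senior status).
Among Leclerc and Ruiz, by date of commission (earlier first): Leclerc (Apr 24, 1996) before Ruiz (Dec 10, 1999).
Among Drummond, Greco and Bianchi, by years on the bench (higher first): Drummond (16 years) before Greco and Bianchi (6 years).
Greco and Bianchi are each not on senior status, so the next rule applies.
Among Greco and Bianchi, by date of commission (earlier first): Greco (Aug 15, 2009) before Bianchi (May 24, 2011).
Order: Ibarra, Leclerc, Ruiz, Lindqvist, Drummond, Greco, Bianchi.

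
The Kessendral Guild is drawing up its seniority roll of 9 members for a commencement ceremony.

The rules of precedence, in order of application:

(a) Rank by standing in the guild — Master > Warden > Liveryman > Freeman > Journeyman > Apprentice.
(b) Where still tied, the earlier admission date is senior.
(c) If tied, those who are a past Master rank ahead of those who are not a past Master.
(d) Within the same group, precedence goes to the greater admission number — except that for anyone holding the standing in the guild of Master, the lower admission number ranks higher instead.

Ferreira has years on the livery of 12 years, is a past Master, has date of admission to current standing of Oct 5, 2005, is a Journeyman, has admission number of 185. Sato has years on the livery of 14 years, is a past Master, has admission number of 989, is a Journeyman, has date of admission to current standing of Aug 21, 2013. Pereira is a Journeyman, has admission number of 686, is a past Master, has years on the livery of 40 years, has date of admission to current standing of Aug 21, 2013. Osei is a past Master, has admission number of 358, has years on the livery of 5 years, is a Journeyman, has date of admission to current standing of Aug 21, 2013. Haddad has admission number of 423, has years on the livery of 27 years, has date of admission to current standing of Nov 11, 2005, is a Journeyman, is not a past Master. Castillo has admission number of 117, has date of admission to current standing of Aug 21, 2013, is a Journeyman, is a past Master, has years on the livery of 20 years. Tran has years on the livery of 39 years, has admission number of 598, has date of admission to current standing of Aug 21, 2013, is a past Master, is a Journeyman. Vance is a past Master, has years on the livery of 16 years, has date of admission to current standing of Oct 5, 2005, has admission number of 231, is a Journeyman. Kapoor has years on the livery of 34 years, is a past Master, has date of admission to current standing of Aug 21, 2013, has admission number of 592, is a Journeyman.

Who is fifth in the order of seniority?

By standing in the guild: Vance, Ferreira, Haddad, Sato, Pereira, Tran, Kapoor, Osei and Castillo (Journeyman).
Among Vance, Ferreira, Haddad, Sato, Pereira, Tran, Kapoor, Osei and Castillo, by date of admission to current standing (earlier first): Vance and Ferreira (Oct 5, 2005) before Haddad (Nov 11, 2005) before Sato, Pereira, Tran, Kapoor, Osei and Castillo (Aug 21, 2013).
Vance and Ferreira are each a past Master, so the next rule applies.
Among Vance and Ferreira, by admission number (higher first): Vance (231) before Ferreira (185).
Sato, Pereira, Tran, Kapoor, Osei and Castillo are each a past Master, so the next rule applies.
Among Sato, Pereira, Tran, Kapoor, Osei and Castillo, by admission number (higher first): Sato (989) before Pereira (686) before Tran (598) before Kapoor (592) before Osei (358) before Castillo (117).
Order: Vance, Ferreira, Haddad, Sato, Pereira, Tran, Kapoor, Osei, Castillo.

Pereira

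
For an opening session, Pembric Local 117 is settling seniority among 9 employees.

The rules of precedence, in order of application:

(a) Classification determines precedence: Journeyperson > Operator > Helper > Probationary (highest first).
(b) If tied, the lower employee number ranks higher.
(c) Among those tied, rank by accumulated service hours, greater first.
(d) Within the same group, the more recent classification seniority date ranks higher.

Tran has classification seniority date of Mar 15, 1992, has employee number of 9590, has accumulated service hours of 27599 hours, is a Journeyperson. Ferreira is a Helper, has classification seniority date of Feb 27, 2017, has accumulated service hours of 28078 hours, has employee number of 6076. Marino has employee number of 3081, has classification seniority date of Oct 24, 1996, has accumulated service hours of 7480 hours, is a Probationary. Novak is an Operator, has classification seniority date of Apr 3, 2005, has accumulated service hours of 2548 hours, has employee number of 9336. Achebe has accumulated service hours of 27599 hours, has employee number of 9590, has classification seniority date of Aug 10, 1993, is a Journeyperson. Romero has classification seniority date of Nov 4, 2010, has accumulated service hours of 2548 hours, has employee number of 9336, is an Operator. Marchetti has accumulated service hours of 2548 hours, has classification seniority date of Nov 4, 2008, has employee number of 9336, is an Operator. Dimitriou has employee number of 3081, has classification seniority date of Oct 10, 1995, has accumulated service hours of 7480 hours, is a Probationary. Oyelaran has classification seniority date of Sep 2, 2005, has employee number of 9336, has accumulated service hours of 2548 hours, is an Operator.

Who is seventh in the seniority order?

Ferreira

By classification: Achebe and Tran (Journeyperson); then Romero, Marchetti, Oyelaran and Novak (Operator); then Ferreira (Helper); then Marino and Dimitriou (Probationary).
Achebe and Tran both have employee number 9590, so the next rule applies.
Achebe and Tran both have accumulated service hours 27599 hours, so the next rule applies.
Among Achebe and Tran, by classification seniority date (later first): Achebe (Aug 10, 1993) before Tran (Mar 15, 1992).
Romero, Marchetti, Oyelaran and Novak all have employee number 9336, so the next rule applies.
Romero, Marchetti, Oyelaran and Novak all have accumulated service hours 2548 hours, so the next rule applies.
Among Romero, Marchetti, Oyelaran and Novak, by classification seniority date (later first): Romero (Nov 4, 2010) before Marchetti (Nov 4, 2008) before Oyelaran (Sep 2, 2005) before Novak (Apr 3, 2005).
Marino and Dimitriou both have employee number 3081, so the next rule applies.
Marino and Dimitriou both have accumulated service hours 7480 hours, so the next rule applies.
Among Marino and Dimitriou, by classification seniority date (later first): Marino (Oct 24, 1996) before Dimitriou (Oct 10, 1995).
Order: Achebe, Tran, Romero, Marchetti, Oyelaran, Novak, Ferreira, Marino, Dimitriou.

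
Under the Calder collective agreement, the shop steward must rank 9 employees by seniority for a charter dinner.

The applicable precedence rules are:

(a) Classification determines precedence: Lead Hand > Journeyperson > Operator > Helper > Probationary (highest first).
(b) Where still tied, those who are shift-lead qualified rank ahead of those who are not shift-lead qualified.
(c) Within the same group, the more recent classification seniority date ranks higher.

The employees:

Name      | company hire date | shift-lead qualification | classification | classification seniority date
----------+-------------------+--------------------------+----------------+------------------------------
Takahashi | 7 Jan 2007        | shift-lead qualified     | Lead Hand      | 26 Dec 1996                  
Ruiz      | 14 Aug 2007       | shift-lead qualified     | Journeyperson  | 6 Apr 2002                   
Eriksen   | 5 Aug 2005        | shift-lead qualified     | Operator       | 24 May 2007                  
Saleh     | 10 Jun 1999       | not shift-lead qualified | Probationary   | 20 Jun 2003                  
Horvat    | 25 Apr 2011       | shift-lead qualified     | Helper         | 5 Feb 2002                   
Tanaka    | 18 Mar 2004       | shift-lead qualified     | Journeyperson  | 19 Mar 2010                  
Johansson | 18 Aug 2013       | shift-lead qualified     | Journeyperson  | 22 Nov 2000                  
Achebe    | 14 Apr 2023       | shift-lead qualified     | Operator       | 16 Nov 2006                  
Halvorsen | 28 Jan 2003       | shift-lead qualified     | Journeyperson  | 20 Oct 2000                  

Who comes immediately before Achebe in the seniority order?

By classification: Takahashi (Lead Hand); then Tanaka, Ruiz, Johansson and Halvorsen (Journeyperson); then Eriksen and Achebe (Operator); then Horvat (Helper); then Saleh (Probationary).
Tanaka, Ruiz, Johansson and Halvorsen are each shift-lead qualified, so the next rule applies.
Among Tanaka, Ruiz, Johansson and Halvorsen, by classification seniority date (later first): Tanaka (19 Mar 2010) before Ruiz (6 Apr 2002) before Johansson (22 Nov 2000) before Halvorsen (20 Oct 2000).
Eriksen and Achebe are each shift-lead qualified, so the next rule applies.
Among Eriksen and Achebe, by classification seniority date (later first): Eriksen (24 May 2007) before Achebe (16 Nov 2006).
Order: Takahashi, Tanaka, Ruiz, Johansson, Halvorsen, Eriksen, Achebe, Horvat, Saleh.

Eriksen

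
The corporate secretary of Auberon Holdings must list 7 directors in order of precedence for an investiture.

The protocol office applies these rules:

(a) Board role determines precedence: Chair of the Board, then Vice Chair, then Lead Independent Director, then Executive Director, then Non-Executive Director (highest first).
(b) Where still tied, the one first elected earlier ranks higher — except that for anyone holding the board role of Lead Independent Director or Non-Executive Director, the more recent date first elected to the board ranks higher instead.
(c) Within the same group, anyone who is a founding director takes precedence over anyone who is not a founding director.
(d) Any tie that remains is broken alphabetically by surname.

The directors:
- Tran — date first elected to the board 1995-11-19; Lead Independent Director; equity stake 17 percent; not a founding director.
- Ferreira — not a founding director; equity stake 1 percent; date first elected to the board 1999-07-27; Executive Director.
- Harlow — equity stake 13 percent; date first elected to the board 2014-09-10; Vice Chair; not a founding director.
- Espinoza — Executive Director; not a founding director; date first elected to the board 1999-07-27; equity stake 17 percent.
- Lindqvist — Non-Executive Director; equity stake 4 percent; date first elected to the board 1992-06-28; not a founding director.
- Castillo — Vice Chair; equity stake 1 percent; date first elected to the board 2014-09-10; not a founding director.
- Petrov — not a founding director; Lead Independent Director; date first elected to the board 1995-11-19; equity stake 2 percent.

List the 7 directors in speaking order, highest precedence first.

Castillo, Harlow, Petrov, Tran, Espinoza, Ferreira, Lindqvist

By board role: Castillo and Harlow (Vice Chair); then Petrov and Tran (Lead Independent Director); then Espinoza and Ferreira (Executive Director); then Lindqvist (Non-Executive Director).
Castillo and Harlow both have date first elected to the board 2014-09-10, so the next rule applies.
Castillo and Harlow are each not a founding director, so the next rule applies.
Among Castillo and Harlow, alphabetically by surname: Castillo before Harlow.
Petrov and Tran both have date first elected to the board 1995-11-19, so the next rule applies.
Petrov and Tran are each not a founding director, so the next rule applies.
Among Petrov and Tran, alphabetically by surname: Petrov before Tran.
Espinoza and Ferreira both have date first elected to the board 1999-07-27, so the next rule applies.
Espinoza and Ferreira are each not a founding director, so the next rule applies.
Among Espinoza and Ferreira, alphabetically by surname: Espinoza before Ferreira.
Full order: Castillo, Harlow, Petrov, Tran, Espinoza, Ferreira, Lindqvist.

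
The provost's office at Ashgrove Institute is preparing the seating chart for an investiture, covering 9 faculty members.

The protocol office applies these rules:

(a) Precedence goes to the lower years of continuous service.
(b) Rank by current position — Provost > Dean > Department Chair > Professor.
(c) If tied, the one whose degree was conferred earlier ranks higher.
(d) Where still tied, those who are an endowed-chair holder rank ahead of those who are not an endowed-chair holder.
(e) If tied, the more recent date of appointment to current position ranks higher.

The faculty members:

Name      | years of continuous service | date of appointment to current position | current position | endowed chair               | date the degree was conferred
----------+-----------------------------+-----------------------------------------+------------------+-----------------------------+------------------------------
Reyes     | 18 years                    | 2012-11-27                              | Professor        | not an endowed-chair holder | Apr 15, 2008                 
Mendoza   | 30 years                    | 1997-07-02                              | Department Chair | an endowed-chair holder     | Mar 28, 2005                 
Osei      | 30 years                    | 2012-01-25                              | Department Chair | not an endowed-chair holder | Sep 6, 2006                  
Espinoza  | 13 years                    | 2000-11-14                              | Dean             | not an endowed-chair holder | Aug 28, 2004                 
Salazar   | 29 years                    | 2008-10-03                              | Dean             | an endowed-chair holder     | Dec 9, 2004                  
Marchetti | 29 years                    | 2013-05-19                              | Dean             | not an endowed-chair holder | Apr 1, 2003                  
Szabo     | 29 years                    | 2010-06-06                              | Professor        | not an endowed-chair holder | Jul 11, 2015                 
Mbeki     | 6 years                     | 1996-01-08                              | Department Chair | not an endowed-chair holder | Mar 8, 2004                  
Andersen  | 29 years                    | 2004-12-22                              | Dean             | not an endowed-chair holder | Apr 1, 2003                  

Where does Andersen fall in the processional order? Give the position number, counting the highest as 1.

5

By years of continuous service (lower first): Mbeki (6 years); then Espinoza (13 years); then Reyes (18 years); then Marchetti, Andersen, Salazar and Szabo (each 29 years); then Mendoza and Osei (both 30 years).
Among Marchetti, Andersen, Salazar and Szabo, by current position: Marchetti, Andersen and Salazar (Dean) before Szabo (Professor).
Among Marchetti, Andersen and Salazar, by date the degree was conferred (earlier first): Marchetti and Andersen (Apr 1, 2003) before Salazar (Dec 9, 2004).
Marchetti and Andersen are each not an endowed-chair holder, so the next rule applies.
Among Marchetti and Andersen, by date of appointment to current position (later first): Marchetti (2013-05-19) before Andersen (2004-12-22).
Mendoza and Osei are each Department Chair, so the next rule applies.
Among Mendoza and Osei, by date the degree was conferred (earlier first): Mendoza (Mar 28, 2005) before Osei (Sep 6, 2006).
Order: Mbeki, Espinoza, Reyes, Marchetti, Andersen, Salazar, Szabo, Mendoza, Osei. So position 5.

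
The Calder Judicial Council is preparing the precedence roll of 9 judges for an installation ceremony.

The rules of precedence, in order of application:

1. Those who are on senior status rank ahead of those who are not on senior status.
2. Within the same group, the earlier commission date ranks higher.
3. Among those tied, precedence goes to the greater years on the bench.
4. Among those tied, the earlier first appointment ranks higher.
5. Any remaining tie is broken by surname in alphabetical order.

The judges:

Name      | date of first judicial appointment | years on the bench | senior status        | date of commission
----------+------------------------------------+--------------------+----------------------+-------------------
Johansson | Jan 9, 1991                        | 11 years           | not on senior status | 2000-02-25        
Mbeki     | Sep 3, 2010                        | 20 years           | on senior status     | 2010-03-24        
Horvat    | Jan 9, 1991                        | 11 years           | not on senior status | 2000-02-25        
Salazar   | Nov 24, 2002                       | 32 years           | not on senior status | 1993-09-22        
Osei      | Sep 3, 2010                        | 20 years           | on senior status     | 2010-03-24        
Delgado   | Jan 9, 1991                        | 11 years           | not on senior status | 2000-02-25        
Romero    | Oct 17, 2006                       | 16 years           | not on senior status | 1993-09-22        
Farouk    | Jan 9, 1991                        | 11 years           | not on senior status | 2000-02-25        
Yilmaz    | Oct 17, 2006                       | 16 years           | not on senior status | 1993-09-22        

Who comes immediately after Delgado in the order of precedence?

Farouk

By the first rule: Mbeki and Osei (both on senior status); then Salazar, Romero, Yilmaz, Delgado, Farouk, Horvat and Johansson (each not on senior status).
Mbeki and Osei both have date of commission 2010-03-24, so the next rule applies.
Mbeki and Osei both have years on the bench 20 years, so the next rule applies.
Mbeki and Osei both have date of first judicial appointment Sep 3, 2010, so the next rule applies.
Among Mbeki and Osei, alphabetically by surname: Mbeki before Osei.
Among Salazar, Romero, Yilmaz, Delgado, Farouk, Horvat and Johansson, by date of commission (earlier first): Salazar, Romero and Yilmaz (1993-09-22) before Delgado, Farouk, Horvat and Johansson (2000-02-25).
Among Salazar, Romero and Yilmaz, by years on the bench (higher first): Salazar (32 years) before Romero and Yilmaz (16 years).
Romero and Yilmaz both have date of first judicial appointment Oct 17, 2006, so the next rule applies.
Among Romero and Yilmaz, alphabetically by surname: Romero before Yilmaz.
Delgado, Farouk, Horvat and Johansson all have years on the bench 11 years, so the next rule applies.
Delgado, Farouk, Horvat and Johansson all have date of first judicial appointment Jan 9, 1991, so the next rule applies.
Among Delgado, Farouk, Horvat and Johansson, alphabetically by surname: Delgado before Farouk before Horvat before Johansson.
Order: Mbeki, Osei, Salazar, Romero, Yilmaz, Delgado, Farouk, Horvat, Johansson.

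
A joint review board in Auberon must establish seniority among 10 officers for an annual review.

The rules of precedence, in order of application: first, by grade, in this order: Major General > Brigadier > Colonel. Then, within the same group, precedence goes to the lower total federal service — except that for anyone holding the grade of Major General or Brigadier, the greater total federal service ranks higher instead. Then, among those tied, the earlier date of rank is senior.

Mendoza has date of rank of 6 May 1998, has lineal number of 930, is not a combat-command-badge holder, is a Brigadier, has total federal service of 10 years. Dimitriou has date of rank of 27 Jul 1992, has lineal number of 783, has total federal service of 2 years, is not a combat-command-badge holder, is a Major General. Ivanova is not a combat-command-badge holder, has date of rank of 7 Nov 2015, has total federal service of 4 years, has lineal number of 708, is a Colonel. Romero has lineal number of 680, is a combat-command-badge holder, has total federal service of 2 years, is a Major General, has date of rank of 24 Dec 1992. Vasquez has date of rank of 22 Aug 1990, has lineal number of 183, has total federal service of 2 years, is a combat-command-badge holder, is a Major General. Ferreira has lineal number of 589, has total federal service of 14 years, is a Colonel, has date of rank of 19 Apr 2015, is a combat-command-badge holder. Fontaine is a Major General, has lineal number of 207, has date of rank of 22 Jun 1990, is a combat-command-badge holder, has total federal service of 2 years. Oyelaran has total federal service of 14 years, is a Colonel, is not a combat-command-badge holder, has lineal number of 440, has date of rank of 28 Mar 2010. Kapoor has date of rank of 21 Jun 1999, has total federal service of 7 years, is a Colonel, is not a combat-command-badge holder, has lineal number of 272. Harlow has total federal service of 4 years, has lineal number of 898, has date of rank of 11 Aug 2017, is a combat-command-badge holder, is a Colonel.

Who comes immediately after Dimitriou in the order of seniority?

Romero

By grade: Fontaine, Vasquez, Dimitriou and Romero (Major General); then Mendoza (Brigadier); then Ivanova, Harlow, Kapoor, Oyelaran and Ferreira (Colonel).
Fontaine, Vasquez, Dimitriou and Romero all have total federal service 2 years, so the next rule applies.
Among Fontaine, Vasquez, Dimitriou and Romero, by date of rank (earlier first): Fontaine (22 Jun 1990) before Vasquez (22 Aug 1990) before Dimitriou (27 Jul 1992) before Romero (24 Dec 1992).
Among Ivanova, Harlow, Kapoor, Oyelaran and Ferreira, by total federal service (lower first): Ivanova and Harlow (4 years) before Kapoor (7 years) before Oyelaran and Ferreira (14 years).
Among Ivanova and Harlow, by date of rank (earlier first): Ivanova (7 Nov 2015) before Harlow (11 Aug 2017).
Among Oyelaran and Ferreira, by date of rank (earlier first): Oyelaran (28 Mar 2010) before Ferreira (19 Apr 2015).
Order: Fontaine, Vasquez, Dimitriou, Romero, Mendoza, Ivanova, Harlow, Kapoor, Oyelaran, Ferreira.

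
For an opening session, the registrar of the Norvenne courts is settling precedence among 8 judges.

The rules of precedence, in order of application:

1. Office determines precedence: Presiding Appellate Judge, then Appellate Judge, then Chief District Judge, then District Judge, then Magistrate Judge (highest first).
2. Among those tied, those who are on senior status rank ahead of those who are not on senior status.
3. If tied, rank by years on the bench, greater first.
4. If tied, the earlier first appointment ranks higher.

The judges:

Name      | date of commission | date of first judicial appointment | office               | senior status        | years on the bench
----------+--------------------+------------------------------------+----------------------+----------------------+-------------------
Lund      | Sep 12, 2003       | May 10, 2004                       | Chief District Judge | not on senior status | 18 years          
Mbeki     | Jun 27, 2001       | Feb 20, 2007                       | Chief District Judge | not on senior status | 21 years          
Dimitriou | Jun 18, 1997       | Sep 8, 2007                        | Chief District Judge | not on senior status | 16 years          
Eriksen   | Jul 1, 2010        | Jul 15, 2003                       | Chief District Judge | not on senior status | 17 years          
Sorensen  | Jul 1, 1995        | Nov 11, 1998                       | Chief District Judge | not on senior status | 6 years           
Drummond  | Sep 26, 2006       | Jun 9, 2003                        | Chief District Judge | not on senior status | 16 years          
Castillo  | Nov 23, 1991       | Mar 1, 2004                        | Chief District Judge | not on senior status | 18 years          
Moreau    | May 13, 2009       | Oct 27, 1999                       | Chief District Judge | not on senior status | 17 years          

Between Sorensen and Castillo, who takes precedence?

Castillo

By office: Mbeki, Castillo, Lund, Moreau, Eriksen, Drummond, Dimitriou and Sorensen (Chief District Judge).
Mbeki, Castillo, Lund, Moreau, Eriksen, Drummond, Dimitriou and Sorensen are each not on senior status, so the next rule applies.
Among Mbeki, Castillo, Lund, Moreau, Eriksen, Drummond, Dimitriou and Sorensen, by years on the bench (higher first): Mbeki (21 years) before Castillo and Lund (18 years) before Moreau and Eriksen (17 years) before Drummond and Dimitriou (16 years) before Sorensen (6 years).
Among Castillo and Lund, by date of first judicial appointment (earlier first): Castillo (Mar 1, 2004) before Lund (May 10, 2004).
Among Moreau and Eriksen, by date of first judicial appointment (earlier first): Moreau (Oct 27, 1999) before Eriksen (Jul 15, 2003).
Among Drummond and Dimitriou, by date of first judicial appointment (earlier first): Drummond (Jun 9, 2003) before Dimitriou (Sep 8, 2007).
So Castillo takes precedence.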